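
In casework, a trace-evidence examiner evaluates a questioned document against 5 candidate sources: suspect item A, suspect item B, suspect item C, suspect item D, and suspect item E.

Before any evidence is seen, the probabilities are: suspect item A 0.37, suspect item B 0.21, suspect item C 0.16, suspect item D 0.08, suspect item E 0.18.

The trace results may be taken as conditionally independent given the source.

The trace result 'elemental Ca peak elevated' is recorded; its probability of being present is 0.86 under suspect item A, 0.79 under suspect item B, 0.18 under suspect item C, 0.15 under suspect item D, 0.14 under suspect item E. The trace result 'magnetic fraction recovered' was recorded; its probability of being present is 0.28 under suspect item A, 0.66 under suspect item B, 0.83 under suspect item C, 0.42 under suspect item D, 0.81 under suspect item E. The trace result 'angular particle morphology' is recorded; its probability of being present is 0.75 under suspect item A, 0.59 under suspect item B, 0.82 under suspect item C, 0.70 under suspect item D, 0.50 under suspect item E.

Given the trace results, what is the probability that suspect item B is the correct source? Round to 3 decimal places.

By Bayes' rule with conditional independence, the unnormalized weight for each hypothesis is prior × ∏ likelihoods:
  suspect item A: 0.37 × 0.86 × 0.28 × 0.75 = 0.066822
  suspect item B: 0.21 × 0.79 × 0.66 × 0.59 = 0.064601
  suspect item C: 0.16 × 0.18 × 0.83 × 0.82 = 0.019601
  suspect item D: 0.08 × 0.15 × 0.42 × 0.70 = 0.003528
  suspect item E: 0.18 × 0.14 × 0.81 × 0.50 = 0.010206
Marginal likelihood of the evidence = 0.16476.
P(suspect item B | evidence) = 0.064601 / 0.16476 ≈ 0.392.

0.392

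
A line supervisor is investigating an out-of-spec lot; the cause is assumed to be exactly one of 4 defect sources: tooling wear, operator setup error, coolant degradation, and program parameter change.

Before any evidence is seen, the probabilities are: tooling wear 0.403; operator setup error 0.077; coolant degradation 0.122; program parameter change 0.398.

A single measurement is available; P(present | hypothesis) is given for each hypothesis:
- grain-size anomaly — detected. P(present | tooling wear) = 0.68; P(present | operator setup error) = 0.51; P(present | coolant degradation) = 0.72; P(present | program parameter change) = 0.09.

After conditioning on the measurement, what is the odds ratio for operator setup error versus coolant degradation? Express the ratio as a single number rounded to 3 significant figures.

0.447

Posterior odds equal prior odds times the likelihood ratio; only the two competing hypotheses matter.
  operator setup error: 0.077 × 0.51 = 0.03927
  coolant degradation: 0.122 × 0.72 = 0.08784
Posterior odds = 0.03927 / 0.08784 ≈ 0.447.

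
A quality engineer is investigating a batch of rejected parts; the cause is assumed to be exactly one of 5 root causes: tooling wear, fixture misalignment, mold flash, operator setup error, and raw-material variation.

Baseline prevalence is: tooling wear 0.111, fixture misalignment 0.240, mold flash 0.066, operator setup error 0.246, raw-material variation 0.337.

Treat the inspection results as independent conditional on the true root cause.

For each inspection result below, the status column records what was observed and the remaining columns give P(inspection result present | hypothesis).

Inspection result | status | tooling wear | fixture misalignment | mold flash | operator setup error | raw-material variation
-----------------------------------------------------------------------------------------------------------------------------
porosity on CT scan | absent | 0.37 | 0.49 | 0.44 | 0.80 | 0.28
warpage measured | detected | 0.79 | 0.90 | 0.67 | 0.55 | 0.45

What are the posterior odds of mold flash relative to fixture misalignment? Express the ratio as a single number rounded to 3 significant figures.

Posterior odds equal prior odds times the likelihood ratio; only the two competing hypotheses matter (using 1 − P(present | H) for each absent inspection result).
  mold flash: 0.066 × (1 − 0.44) × 0.67 = 0.024763
  fixture misalignment: 0.240 × (1 − 0.49) × 0.90 = 0.11016
Posterior odds = 0.024763 / 0.11016 ≈ 0.225.

0.225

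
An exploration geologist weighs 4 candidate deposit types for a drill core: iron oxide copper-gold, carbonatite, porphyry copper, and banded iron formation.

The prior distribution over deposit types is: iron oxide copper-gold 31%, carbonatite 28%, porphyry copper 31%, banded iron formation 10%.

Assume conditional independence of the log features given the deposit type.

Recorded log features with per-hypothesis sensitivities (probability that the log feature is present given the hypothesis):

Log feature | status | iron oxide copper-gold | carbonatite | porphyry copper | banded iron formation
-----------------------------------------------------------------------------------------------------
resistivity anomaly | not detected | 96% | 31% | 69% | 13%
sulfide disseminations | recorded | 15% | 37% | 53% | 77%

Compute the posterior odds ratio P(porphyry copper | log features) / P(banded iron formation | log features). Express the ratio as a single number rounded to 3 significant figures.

0.760

Posterior odds equal prior odds times the likelihood ratio; only the two competing hypotheses matter (using 1 − P(present | H) for each absent log feature).
  porphyry copper: 0.31 × (1 − 0.69) × 0.53 = 0.050933
  banded iron formation: 0.10 × (1 − 0.13) × 0.77 = 0.06699
Posterior odds = 0.050933 / 0.06699 ≈ 0.760.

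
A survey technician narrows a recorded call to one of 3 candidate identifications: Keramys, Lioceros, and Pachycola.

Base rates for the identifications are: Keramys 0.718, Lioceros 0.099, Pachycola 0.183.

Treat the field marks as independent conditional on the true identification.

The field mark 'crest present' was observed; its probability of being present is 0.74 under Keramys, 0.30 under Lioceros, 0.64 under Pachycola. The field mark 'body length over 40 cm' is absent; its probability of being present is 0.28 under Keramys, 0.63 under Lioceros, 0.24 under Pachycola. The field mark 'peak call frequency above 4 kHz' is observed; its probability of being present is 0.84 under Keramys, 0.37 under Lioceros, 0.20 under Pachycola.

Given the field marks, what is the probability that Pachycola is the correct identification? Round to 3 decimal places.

For each hypothesis, the unnormalized posterior weight is prior × product of the field mark likelihoods (using 1 − P(present | H) for each absent field mark):
  Keramys: 0.718 × 0.74 × (1 − 0.28) × 0.84 = 0.32134
  Lioceros: 0.099 × 0.30 × (1 − 0.63) × 0.37 = 0.0040659
  Pachycola: 0.183 × 0.64 × (1 − 0.24) × 0.20 = 0.017802
The unnormalized weights sum to 0.34321.
P(Pachycola | evidence) = 0.017802 / 0.34321 ≈ 0.052.

0.052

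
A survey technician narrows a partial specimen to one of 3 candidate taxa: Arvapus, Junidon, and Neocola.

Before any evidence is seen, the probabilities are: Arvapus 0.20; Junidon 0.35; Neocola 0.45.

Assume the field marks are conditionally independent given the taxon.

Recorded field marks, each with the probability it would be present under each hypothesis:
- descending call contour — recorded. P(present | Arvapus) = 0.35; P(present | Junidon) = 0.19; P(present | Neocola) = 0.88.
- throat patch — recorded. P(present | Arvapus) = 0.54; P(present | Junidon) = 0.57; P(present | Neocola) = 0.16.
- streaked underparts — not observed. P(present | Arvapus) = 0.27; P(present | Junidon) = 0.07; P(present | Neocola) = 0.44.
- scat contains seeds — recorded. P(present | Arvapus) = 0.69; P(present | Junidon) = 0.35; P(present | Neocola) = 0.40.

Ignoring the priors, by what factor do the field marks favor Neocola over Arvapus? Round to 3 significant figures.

The Bayes factor is the ratio of the joint likelihoods of the field mark pattern under the two hypotheses (using 1 − P(present | H) for each absent field mark).
  Neocola: 0.88 × 0.16 × (1 − 0.44) × 0.40 = 0.031539
  Arvapus: 0.35 × 0.54 × (1 − 0.27) × 0.69 = 0.095199
Bayes factor = 0.031539 / 0.095199 ≈ 0.331

0.331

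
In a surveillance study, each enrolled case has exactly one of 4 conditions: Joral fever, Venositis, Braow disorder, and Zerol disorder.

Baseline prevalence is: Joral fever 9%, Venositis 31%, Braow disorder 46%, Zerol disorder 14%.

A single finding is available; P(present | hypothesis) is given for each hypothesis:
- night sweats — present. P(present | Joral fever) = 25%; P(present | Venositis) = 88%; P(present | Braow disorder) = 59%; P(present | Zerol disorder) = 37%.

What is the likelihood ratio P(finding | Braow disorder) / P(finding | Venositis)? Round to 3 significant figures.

The Bayes factor is the ratio of the two likelihoods.
  Braow disorder: 0.59
  Venositis: 0.88
Bayes factor = 0.59 / 0.88 ≈ 0.670

0.670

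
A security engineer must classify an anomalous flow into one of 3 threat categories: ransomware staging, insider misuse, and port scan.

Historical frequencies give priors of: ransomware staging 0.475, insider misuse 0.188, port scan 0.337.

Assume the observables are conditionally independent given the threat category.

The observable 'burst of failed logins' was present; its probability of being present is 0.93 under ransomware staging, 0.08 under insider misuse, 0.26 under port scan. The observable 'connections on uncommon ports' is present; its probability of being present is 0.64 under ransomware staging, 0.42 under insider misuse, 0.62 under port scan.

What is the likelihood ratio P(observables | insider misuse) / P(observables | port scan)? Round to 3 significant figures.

0.208

The Bayes factor is the ratio of the joint likelihoods of the observable pattern under the two hypotheses.
  insider misuse: 0.08 × 0.42 = 0.0336
  port scan: 0.26 × 0.62 = 0.1612
Bayes factor = 0.0336 / 0.1612 ≈ 0.208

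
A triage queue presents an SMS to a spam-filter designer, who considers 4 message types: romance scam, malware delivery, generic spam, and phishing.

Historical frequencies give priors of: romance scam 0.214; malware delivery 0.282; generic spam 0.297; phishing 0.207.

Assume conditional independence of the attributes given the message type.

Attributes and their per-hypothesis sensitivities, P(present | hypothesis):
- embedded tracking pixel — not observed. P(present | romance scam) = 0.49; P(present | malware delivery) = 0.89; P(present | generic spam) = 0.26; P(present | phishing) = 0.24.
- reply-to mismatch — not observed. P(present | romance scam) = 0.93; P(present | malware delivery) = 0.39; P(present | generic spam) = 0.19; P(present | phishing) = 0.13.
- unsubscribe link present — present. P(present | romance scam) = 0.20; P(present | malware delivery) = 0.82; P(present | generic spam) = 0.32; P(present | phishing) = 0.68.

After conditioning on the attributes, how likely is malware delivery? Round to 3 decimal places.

For each hypothesis, the unnormalized posterior weight is prior × product of the attribute likelihoods (using 1 − P(present | H) for each absent attribute):
  romance scam: 0.214 × (1 − 0.49) × (1 − 0.93) × 0.20 = 0.001528
  malware delivery: 0.282 × (1 − 0.89) × (1 − 0.39) × 0.82 = 0.015516
  generic spam: 0.297 × (1 − 0.26) × (1 − 0.19) × 0.32 = 0.056967
  phishing: 0.207 × (1 − 0.24) × (1 − 0.13) × 0.68 = 0.093071
Marginal likelihood of the evidence = 0.16708.
P(malware delivery | evidence) = 0.015516 / 0.16708 ≈ 0.093.

0.093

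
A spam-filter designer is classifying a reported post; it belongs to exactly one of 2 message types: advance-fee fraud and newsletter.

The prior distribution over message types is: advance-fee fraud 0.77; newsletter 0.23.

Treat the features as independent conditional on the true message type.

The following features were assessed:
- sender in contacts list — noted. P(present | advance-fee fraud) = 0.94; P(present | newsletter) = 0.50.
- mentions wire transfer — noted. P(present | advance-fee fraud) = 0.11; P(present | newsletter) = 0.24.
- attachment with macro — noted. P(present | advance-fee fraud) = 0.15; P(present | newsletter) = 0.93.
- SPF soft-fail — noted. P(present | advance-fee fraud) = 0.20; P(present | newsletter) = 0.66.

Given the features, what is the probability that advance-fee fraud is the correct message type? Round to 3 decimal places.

For each hypothesis, the unnormalized posterior weight is prior × product of the feature likelihoods:
  advance-fee fraud: 0.77 × 0.94 × 0.11 × 0.15 × 0.20 = 0.0023885
  newsletter: 0.23 × 0.50 × 0.24 × 0.93 × 0.66 = 0.016941
Normalizing constant Z = 0.0023885 + 0.016941 = 0.019329.
P(advance-fee fraud | evidence) = 0.0023885 / 0.019329 ≈ 0.124.

0.124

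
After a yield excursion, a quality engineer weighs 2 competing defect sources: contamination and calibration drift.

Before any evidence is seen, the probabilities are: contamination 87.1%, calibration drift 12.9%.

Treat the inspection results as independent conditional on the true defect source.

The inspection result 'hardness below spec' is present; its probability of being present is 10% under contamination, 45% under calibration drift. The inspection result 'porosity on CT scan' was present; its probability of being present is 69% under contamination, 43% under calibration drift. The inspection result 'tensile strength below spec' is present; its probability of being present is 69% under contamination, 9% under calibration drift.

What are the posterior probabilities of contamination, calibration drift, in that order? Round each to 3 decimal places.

Multiply each prior by the joint likelihood of the inspection result pattern:
  contamination: 0.871 × 0.10 × 0.69 × 0.69 = 0.041468
  calibration drift: 0.129 × 0.45 × 0.43 × 0.09 = 0.0022465
Marginal likelihood of the evidence = 0.043715.
P(contamination | evidence) = 0.041468 / 0.043715 ≈ 0.949
P(calibration drift | evidence) = 0.0022465 / 0.043715 ≈ 0.051

0.949, 0.051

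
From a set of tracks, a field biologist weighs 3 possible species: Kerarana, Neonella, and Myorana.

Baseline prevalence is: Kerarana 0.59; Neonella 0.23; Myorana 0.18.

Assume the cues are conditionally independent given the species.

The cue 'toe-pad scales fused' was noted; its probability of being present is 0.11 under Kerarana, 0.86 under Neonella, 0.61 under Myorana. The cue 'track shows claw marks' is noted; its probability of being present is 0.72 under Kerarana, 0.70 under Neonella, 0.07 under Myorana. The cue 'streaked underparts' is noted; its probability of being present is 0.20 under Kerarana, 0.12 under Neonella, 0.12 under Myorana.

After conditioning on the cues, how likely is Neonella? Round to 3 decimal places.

0.618

By Bayes' rule with conditional independence, the unnormalized weight for each hypothesis is prior × ∏ likelihoods:
  Kerarana: 0.59 × 0.11 × 0.72 × 0.20 = 0.0093456
  Neonella: 0.23 × 0.86 × 0.70 × 0.12 = 0.016615
  Myorana: 0.18 × 0.61 × 0.07 × 0.12 = 0.00092232
The unnormalized weights sum to 0.026883.
P(Neonella | evidence) = 0.016615 / 0.026883 ≈ 0.618.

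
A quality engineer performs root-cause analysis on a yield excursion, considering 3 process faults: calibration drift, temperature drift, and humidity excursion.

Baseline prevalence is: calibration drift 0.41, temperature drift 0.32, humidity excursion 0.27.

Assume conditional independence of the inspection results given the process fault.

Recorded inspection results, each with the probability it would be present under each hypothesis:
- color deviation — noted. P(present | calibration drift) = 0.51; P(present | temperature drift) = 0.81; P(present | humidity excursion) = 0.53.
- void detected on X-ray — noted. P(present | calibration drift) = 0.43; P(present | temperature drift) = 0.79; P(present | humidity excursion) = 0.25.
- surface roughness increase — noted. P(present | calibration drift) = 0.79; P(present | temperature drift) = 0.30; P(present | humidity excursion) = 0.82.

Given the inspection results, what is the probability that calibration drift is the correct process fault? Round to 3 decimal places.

0.439

For each hypothesis, the unnormalized posterior weight is prior × product of the inspection result likelihoods:
  calibration drift: 0.41 × 0.51 × 0.43 × 0.79 = 0.071031
  temperature drift: 0.32 × 0.81 × 0.79 × 0.30 = 0.06143
  humidity excursion: 0.27 × 0.53 × 0.25 × 0.82 = 0.029336
Marginal likelihood of the evidence = 0.1618.
P(calibration drift | evidence) = 0.071031 / 0.1618 ≈ 0.439.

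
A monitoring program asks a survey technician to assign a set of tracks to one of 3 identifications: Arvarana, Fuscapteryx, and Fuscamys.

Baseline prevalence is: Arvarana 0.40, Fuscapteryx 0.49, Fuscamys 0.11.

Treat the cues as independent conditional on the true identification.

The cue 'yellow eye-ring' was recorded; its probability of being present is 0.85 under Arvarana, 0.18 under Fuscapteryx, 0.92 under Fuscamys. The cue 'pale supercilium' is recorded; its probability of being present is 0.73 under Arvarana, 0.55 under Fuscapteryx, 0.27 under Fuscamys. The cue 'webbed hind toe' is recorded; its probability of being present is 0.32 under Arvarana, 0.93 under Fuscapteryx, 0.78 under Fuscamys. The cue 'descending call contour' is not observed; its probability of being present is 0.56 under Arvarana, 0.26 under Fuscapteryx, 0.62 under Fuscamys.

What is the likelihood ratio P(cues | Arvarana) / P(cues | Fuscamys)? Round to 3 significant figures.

Joint likelihood of the cue pattern under each hypothesis (using 1 − P(present | H) for each absent cue):
  Arvarana: 0.85 × 0.73 × 0.32 × (1 − 0.56) = 0.087366
  Fuscamys: 0.92 × 0.27 × 0.78 × (1 − 0.62) = 0.073626
Bayes factor = 0.087366 / 0.073626 ≈ 1.19

1.19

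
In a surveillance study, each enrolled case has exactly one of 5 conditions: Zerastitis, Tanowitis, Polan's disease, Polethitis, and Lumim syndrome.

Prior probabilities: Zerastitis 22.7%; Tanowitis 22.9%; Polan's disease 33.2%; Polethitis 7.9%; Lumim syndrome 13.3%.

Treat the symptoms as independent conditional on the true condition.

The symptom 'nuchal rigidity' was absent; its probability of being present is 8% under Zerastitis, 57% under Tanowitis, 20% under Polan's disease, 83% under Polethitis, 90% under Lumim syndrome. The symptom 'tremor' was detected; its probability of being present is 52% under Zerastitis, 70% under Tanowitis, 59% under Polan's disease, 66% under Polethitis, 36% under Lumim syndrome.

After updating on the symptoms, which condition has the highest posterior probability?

Polan's disease

For each hypothesis, the unnormalized posterior weight is prior × product of the symptom likelihoods (using 1 − P(present | H) for each absent symptom):
  Zerastitis: 0.227 × (1 − 0.08) × 0.52 = 0.1086
  Tanowitis: 0.229 × (1 − 0.57) × 0.70 = 0.068929
  Polan's disease: 0.332 × (1 − 0.20) × 0.59 = 0.1567
  Polethitis: 0.079 × (1 − 0.83) × 0.66 = 0.0088638
  Lumim syndrome: 0.133 × (1 − 0.90) × 0.36 = 0.004788
The unnormalized weights sum to 0.34788.
P(Zerastitis | evidence) ≈ 0.1086 / 0.34788 ≈ 0.312
P(Tanowitis | evidence) ≈ 0.068929 / 0.34788 ≈ 0.198
P(Polan's disease | evidence) ≈ 0.1567 / 0.34788 ≈ 0.450
P(Polethitis | evidence) ≈ 0.0088638 / 0.34788 ≈ 0.025
P(Lumim syndrome | evidence) ≈ 0.004788 / 0.34788 ≈ 0.014
The largest is 0.450, so Polan's disease is most probable.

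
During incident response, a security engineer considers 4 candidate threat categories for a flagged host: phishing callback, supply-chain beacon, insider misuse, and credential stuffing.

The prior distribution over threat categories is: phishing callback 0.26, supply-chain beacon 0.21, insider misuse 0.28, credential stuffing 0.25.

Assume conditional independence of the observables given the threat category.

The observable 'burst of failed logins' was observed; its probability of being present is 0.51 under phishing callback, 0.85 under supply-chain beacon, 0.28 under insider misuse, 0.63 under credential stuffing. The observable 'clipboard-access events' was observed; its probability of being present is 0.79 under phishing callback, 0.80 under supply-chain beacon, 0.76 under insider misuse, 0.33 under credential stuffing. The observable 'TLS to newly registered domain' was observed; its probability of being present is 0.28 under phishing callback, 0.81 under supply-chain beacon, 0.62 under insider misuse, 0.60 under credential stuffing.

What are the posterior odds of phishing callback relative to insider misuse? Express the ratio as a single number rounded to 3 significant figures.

0.794

Unnormalized posterior weight (prior times the observable likelihoods) for each of the two hypotheses:
  phishing callback: 0.26 × 0.51 × 0.79 × 0.28 = 0.029331
  insider misuse: 0.28 × 0.28 × 0.76 × 0.62 = 0.036942
Odds(phishing callback : insider misuse) = 0.029331 / 0.036942 ≈ 0.794.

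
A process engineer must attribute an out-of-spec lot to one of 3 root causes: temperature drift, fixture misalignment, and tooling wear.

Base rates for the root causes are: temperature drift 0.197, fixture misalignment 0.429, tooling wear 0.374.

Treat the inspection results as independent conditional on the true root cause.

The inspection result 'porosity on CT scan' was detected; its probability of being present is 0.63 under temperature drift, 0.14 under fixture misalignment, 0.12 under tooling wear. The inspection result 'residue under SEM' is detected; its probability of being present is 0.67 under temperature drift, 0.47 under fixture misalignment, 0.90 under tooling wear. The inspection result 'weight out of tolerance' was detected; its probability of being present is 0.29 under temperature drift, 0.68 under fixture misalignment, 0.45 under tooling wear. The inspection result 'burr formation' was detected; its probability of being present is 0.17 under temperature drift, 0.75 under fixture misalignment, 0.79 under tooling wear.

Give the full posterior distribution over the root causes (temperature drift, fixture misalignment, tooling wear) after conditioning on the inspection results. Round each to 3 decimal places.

0.125, 0.438, 0.437

Multiply each prior by the joint likelihood of the inspection result pattern:
  temperature drift: 0.197 × 0.63 × 0.67 × 0.29 × 0.17 = 0.0040995
  fixture misalignment: 0.429 × 0.14 × 0.47 × 0.68 × 0.75 = 0.014396
  tooling wear: 0.374 × 0.12 × 0.90 × 0.45 × 0.79 = 0.014359
The unnormalized weights sum to 0.032855.
P(temperature drift | evidence) = 0.0040995 / 0.032855 ≈ 0.125
P(fixture misalignment | evidence) = 0.014396 / 0.032855 ≈ 0.438
P(tooling wear | evidence) = 0.014359 / 0.032855 ≈ 0.437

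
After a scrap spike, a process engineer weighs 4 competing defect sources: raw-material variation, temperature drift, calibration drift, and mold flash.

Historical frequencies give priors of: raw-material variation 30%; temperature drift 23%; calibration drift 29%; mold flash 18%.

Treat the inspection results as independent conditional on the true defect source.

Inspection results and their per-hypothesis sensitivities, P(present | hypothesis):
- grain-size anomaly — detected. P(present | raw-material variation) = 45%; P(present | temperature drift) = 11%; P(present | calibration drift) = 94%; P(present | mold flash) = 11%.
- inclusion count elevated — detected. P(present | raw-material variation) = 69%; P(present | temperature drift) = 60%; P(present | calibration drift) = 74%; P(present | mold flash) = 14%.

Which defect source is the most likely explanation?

Multiply each prior by the joint likelihood of the inspection result pattern:
  raw-material variation: 0.30 × 0.45 × 0.69 = 0.09315
  temperature drift: 0.23 × 0.11 × 0.60 = 0.01518
  calibration drift: 0.29 × 0.94 × 0.74 = 0.20172
  mold flash: 0.18 × 0.11 × 0.14 = 0.002772
Normalizing constant Z = 0.09315 + 0.01518 + 0.20172 + 0.002772 = 0.31283.
P(raw-material variation | evidence) ≈ 0.09315 / 0.31283 ≈ 0.298
P(temperature drift | evidence) ≈ 0.01518 / 0.31283 ≈ 0.049
P(calibration drift | evidence) ≈ 0.20172 / 0.31283 ≈ 0.645
P(mold flash | evidence) ≈ 0.002772 / 0.31283 ≈ 0.009
The largest is 0.645, so calibration drift is most probable.

calibration drift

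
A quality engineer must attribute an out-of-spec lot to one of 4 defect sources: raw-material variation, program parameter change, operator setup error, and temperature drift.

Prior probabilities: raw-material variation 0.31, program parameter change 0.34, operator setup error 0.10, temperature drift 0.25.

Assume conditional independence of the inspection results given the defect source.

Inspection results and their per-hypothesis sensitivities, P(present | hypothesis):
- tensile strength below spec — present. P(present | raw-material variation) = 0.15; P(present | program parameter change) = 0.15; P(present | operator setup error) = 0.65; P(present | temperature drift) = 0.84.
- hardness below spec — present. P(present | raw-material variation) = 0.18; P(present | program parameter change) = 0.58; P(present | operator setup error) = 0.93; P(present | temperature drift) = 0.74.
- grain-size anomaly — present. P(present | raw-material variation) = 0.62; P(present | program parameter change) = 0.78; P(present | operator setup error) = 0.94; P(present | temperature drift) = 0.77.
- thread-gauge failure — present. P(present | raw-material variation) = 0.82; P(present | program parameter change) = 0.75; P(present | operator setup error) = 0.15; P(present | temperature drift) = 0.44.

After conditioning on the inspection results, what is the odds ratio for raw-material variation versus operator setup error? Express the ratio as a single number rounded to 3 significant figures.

0.499

Posterior odds equal prior odds times the likelihood ratio; only the two competing hypotheses matter.
  raw-material variation: 0.31 × 0.15 × 0.18 × 0.62 × 0.82 = 0.0042553
  operator setup error: 0.10 × 0.65 × 0.93 × 0.94 × 0.15 = 0.0085235
Odds(raw-material variation : operator setup error) = 0.0042553 / 0.0085235 ≈ 0.499.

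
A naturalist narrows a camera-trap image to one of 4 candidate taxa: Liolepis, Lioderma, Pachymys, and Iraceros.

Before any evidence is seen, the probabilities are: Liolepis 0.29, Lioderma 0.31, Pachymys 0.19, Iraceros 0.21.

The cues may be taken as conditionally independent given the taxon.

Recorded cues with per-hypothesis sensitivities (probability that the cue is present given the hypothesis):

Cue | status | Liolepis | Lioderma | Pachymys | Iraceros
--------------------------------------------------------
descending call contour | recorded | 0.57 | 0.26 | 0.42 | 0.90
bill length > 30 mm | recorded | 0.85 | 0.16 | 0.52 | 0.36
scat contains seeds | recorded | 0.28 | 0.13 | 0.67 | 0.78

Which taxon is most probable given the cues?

Iraceros

By Bayes' rule with conditional independence, the unnormalized weight for each hypothesis is prior × ∏ likelihoods:
  Liolepis: 0.29 × 0.57 × 0.85 × 0.28 = 0.039341
  Lioderma: 0.31 × 0.26 × 0.16 × 0.13 = 0.0016765
  Pachymys: 0.19 × 0.42 × 0.52 × 0.67 = 0.027802
  Iraceros: 0.21 × 0.90 × 0.36 × 0.78 = 0.053071
The unnormalized weights sum to 0.12189.
P(Liolepis | evidence) ≈ 0.039341 / 0.12189 ≈ 0.323
P(Lioderma | evidence) ≈ 0.0016765 / 0.12189 ≈ 0.014
P(Pachymys | evidence) ≈ 0.027802 / 0.12189 ≈ 0.228
P(Iraceros | evidence) ≈ 0.053071 / 0.12189 ≈ 0.435
The largest is 0.435, so Iraceros is most probable.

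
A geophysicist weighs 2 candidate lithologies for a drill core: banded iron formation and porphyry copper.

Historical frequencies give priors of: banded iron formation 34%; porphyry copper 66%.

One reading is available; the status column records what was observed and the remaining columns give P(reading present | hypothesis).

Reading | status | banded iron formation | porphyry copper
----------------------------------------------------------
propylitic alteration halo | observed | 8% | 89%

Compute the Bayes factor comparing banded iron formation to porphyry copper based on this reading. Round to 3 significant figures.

Likelihood of this reading under each hypothesis:
  banded iron formation: 0.08
  porphyry copper: 0.89
Bayes factor = 0.08 / 0.89 ≈ 0.0899

0.0899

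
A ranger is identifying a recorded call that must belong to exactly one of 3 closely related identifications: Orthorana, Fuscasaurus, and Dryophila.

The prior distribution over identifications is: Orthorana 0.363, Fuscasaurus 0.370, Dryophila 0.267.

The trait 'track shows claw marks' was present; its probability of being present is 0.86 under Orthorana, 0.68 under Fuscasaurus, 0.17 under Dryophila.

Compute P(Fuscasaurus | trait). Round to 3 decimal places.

0.413

Multiply each prior by the likelihood of the trait:
  Orthorana: 0.363 × 0.86 = 0.31218
  Fuscasaurus: 0.370 × 0.68 = 0.2516
  Dryophila: 0.267 × 0.17 = 0.04539
Normalizing constant Z = 0.31218 + 0.2516 + 0.04539 = 0.60917.
P(Fuscasaurus | evidence) = 0.2516 / 0.60917 ≈ 0.413.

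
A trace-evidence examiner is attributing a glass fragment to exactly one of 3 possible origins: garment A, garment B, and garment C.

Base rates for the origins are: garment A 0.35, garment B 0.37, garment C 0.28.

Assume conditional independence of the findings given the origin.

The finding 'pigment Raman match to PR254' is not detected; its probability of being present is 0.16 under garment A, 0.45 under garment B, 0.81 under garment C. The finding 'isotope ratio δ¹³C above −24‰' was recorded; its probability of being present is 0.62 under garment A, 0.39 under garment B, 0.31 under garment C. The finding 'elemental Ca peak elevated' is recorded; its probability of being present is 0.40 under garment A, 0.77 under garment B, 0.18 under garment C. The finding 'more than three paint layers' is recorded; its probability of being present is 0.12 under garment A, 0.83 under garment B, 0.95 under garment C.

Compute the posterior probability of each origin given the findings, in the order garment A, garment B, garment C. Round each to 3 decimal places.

0.140, 0.814, 0.045

By Bayes' rule with conditional independence, the unnormalized weight for each hypothesis is prior × ∏ likelihoods (using 1 − P(present | H) for each absent finding):
  garment A: 0.35 × (1 − 0.16) × 0.62 × 0.40 × 0.12 = 0.0087494
  garment B: 0.37 × (1 − 0.45) × 0.39 × 0.77 × 0.83 = 0.050722
  garment C: 0.28 × (1 − 0.81) × 0.31 × 0.18 × 0.95 = 0.0028201
Normalizing constant Z = 0.0087494 + 0.050722 + 0.0028201 = 0.062292.
P(garment A | evidence) = 0.0087494 / 0.062292 ≈ 0.140
P(garment B | evidence) = 0.050722 / 0.062292 ≈ 0.814
P(garment C | evidence) = 0.0028201 / 0.062292 ≈ 0.045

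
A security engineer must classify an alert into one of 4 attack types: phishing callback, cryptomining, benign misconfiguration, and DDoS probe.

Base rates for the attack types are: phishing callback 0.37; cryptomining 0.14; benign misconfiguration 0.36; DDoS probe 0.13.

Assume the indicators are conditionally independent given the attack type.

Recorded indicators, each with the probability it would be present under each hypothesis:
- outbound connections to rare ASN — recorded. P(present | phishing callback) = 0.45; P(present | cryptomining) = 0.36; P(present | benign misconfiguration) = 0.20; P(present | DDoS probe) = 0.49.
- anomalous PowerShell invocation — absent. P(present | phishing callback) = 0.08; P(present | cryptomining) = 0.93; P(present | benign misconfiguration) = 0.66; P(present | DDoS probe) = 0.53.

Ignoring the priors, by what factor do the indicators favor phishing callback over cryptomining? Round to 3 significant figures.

Take the product of per-indicator likelihoods under each hypothesis (using 1 − P(present | H) for each absent indicator), then divide.
  phishing callback: 0.45 × (1 − 0.08) = 0.414
  cryptomining: 0.36 × (1 − 0.93) = 0.0252
Bayes factor = 0.414 / 0.0252 ≈ 16.4

16.4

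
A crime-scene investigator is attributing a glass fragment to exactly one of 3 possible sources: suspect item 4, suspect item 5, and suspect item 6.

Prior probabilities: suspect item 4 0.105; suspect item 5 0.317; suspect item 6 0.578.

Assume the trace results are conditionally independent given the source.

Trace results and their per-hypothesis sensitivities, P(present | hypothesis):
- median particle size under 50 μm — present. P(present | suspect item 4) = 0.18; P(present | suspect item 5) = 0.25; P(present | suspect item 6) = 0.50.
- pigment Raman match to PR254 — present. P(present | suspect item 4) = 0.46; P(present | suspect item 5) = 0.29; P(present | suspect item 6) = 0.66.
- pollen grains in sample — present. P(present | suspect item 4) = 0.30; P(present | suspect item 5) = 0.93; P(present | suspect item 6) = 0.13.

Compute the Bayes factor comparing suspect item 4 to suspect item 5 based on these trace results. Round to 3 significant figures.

0.368

Joint likelihood of the trace result pattern under each hypothesis:
  suspect item 4: 0.18 × 0.46 × 0.30 = 0.02484
  suspect item 5: 0.25 × 0.29 × 0.93 = 0.067425
Bayes factor = 0.02484 / 0.067425 ≈ 0.368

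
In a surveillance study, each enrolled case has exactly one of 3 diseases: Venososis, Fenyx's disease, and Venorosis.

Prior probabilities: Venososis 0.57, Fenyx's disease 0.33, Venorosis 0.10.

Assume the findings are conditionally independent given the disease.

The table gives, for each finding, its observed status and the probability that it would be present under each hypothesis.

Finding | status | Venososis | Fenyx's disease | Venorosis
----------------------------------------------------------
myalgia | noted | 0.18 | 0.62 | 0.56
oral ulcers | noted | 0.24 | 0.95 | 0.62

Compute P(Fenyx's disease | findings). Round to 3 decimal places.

By Bayes' rule with conditional independence, the unnormalized weight for each hypothesis is prior × ∏ likelihoods:
  Venososis: 0.57 × 0.18 × 0.24 = 0.024624
  Fenyx's disease: 0.33 × 0.62 × 0.95 = 0.19437
  Venorosis: 0.10 × 0.56 × 0.62 = 0.03472
The unnormalized weights sum to 0.25371.
P(Fenyx's disease | evidence) = 0.19437 / 0.25371 ≈ 0.766.

0.766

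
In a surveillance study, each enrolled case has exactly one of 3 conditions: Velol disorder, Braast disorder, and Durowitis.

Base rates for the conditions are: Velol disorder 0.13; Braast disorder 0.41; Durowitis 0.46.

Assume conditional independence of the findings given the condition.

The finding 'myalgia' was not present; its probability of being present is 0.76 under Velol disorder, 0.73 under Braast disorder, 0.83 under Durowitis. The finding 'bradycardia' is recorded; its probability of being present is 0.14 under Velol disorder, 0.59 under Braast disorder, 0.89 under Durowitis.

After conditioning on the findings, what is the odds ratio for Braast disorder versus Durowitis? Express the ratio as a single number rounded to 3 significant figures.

Unnormalized posterior weight (prior times the finding likelihoods) for each of the two hypotheses (using 1 − P(present | H) for each absent finding):
  Braast disorder: 0.41 × (1 − 0.73) × 0.59 = 0.065313
  Durowitis: 0.46 × (1 − 0.83) × 0.89 = 0.069598
Odds(Braast disorder : Durowitis) = 0.065313 / 0.069598 ≈ 0.938.

0.938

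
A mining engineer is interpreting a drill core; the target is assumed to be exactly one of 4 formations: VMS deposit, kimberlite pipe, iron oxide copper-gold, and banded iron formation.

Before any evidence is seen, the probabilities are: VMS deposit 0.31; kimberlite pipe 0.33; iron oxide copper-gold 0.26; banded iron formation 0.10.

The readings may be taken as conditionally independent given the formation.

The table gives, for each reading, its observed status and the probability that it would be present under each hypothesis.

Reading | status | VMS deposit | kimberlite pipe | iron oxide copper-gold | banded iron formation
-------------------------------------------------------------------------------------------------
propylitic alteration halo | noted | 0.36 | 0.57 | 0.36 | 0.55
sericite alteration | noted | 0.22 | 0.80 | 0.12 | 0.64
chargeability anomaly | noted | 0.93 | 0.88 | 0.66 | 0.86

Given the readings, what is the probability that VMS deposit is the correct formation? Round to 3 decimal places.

0.118

Multiply each prior by the joint likelihood of the reading pattern:
  VMS deposit: 0.31 × 0.36 × 0.22 × 0.93 = 0.022833
  kimberlite pipe: 0.33 × 0.57 × 0.80 × 0.88 = 0.13242
  iron oxide copper-gold: 0.26 × 0.36 × 0.12 × 0.66 = 0.0074131
  banded iron formation: 0.10 × 0.55 × 0.64 × 0.86 = 0.030272
The unnormalized weights sum to 0.19294.
P(VMS deposit | evidence) = 0.022833 / 0.19294 ≈ 0.118.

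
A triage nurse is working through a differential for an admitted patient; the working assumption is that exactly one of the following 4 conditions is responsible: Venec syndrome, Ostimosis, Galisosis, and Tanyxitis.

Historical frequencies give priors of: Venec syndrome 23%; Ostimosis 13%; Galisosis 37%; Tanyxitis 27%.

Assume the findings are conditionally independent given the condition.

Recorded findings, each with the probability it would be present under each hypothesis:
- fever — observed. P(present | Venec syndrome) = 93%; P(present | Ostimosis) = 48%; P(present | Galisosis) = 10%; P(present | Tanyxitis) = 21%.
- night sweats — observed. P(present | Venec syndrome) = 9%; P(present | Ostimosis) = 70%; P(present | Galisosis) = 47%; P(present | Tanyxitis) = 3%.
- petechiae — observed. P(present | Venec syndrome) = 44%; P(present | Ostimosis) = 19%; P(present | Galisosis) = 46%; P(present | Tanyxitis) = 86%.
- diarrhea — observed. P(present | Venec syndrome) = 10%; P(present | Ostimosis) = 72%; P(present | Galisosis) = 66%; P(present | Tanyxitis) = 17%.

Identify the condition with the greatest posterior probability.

Ostimosis

By Bayes' rule with conditional independence, the unnormalized weight for each hypothesis is prior × ∏ likelihoods:
  Venec syndrome: 0.23 × 0.93 × 0.09 × 0.44 × 0.10 = 0.00084704
  Ostimosis: 0.13 × 0.48 × 0.70 × 0.19 × 0.72 = 0.0059754
  Galisosis: 0.37 × 0.10 × 0.47 × 0.46 × 0.66 = 0.0052796
  Tanyxitis: 0.27 × 0.21 × 0.03 × 0.86 × 0.17 = 0.00024869
Marginal likelihood of the evidence = 0.012351.
P(Venec syndrome | evidence) ≈ 0.00084704 / 0.012351 ≈ 0.069
P(Ostimosis | evidence) ≈ 0.0059754 / 0.012351 ≈ 0.484
P(Galisosis | evidence) ≈ 0.0052796 / 0.012351 ≈ 0.427
P(Tanyxitis | evidence) ≈ 0.00024869 / 0.012351 ≈ 0.020
The largest is 0.484, so Ostimosis is most probable.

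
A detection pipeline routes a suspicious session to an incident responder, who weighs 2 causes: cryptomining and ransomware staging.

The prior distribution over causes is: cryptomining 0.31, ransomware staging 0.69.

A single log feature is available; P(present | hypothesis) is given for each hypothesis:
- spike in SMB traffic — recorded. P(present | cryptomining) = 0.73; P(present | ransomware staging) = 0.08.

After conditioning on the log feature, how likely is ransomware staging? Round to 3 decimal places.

0.196

Multiply each prior by the likelihood of the log feature:
  cryptomining: 0.31 × 0.73 = 0.2263
  ransomware staging: 0.69 × 0.08 = 0.0552
Normalizing constant Z = 0.2263 + 0.0552 = 0.2815.
P(ransomware staging | evidence) = 0.0552 / 0.2815 ≈ 0.196.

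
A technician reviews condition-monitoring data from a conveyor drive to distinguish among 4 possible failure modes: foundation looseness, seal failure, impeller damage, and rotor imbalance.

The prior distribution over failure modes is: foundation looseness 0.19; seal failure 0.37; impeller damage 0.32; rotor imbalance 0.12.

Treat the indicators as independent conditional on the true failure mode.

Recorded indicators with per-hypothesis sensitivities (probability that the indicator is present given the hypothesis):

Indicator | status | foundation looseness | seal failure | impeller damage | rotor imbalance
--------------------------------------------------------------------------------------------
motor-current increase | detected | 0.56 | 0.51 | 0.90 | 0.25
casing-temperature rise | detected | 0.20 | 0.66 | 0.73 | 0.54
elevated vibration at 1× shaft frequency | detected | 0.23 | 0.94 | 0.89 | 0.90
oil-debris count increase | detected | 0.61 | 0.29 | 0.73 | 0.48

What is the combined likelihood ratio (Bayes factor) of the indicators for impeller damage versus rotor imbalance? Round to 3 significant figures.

7.32

The Bayes factor is the ratio of the joint likelihoods of the indicator pattern under the two hypotheses.
  impeller damage: 0.90 × 0.73 × 0.89 × 0.73 = 0.42685
  rotor imbalance: 0.25 × 0.54 × 0.90 × 0.48 = 0.05832
Bayes factor = 0.42685 / 0.05832 ≈ 7.32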